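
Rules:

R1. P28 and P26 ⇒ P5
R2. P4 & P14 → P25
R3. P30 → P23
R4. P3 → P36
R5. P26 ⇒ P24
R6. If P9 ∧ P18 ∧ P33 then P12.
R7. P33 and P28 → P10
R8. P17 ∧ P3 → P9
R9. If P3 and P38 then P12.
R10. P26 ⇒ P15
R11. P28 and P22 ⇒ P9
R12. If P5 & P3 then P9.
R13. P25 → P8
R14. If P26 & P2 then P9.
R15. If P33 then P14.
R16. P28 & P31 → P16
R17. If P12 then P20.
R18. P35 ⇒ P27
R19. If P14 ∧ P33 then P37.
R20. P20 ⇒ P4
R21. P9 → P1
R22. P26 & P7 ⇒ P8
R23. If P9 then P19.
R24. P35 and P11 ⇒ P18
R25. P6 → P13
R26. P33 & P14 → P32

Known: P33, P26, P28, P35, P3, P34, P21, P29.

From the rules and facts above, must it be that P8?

No

Forward chaining from the given facts derives: P5, P36, P24, P10, P15, P9, P14, P27, P37, P1, P19, P32.
Rules concluding P8: R13 needs P25; R22 needs P7 — none of these are established.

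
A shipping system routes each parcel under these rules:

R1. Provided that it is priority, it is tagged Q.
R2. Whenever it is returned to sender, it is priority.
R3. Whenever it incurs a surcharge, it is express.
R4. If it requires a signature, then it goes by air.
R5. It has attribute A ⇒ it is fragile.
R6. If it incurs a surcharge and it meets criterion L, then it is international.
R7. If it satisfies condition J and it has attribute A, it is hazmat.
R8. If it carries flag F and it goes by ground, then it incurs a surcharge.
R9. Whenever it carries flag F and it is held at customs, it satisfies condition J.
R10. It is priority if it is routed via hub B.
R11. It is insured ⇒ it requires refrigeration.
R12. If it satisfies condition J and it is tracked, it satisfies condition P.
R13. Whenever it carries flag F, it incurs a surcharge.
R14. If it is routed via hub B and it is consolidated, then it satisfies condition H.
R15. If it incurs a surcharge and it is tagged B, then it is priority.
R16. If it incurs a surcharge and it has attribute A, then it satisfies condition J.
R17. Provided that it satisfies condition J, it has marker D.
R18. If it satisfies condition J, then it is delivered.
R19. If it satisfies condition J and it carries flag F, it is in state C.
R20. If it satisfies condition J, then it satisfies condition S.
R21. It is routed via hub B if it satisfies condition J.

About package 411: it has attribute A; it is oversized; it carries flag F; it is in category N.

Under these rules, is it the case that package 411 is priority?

Yes

By R13 (it carries flag F): it incurs a surcharge.
By R16 (it incurs a surcharge, it has attribute A): it satisfies condition J.
By R21 (it satisfies condition J): it is routed via hub B.
By R10 (it is routed via hub B): it is priority.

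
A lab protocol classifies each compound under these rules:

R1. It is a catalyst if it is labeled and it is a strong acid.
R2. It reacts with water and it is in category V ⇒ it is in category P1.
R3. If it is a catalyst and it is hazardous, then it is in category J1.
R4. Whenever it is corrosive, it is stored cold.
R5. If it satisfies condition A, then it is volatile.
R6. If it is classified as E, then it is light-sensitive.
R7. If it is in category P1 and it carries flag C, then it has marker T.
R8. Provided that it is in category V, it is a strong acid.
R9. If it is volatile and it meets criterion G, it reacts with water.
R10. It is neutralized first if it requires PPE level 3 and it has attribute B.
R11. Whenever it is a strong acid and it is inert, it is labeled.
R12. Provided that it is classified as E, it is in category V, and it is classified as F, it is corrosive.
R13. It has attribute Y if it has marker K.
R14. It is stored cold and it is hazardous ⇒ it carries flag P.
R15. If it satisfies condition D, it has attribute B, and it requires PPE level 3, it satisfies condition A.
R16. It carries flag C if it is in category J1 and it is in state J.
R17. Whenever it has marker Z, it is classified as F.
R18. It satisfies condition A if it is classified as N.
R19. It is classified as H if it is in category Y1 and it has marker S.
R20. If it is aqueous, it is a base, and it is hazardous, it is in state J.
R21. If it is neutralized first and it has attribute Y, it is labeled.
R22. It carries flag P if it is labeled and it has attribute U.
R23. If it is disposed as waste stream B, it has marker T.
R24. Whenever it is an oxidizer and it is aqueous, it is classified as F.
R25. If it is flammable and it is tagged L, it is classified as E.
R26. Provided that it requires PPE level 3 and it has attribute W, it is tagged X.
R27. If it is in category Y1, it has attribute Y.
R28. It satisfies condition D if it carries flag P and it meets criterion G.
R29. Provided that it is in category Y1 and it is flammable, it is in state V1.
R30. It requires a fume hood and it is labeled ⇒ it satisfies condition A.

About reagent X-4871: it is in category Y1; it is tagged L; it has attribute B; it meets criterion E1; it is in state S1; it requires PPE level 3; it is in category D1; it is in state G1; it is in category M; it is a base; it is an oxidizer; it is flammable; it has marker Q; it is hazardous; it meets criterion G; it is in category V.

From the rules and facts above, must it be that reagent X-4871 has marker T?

Forward chaining from the given facts derives: is a strong acid, is neutralized first, is classified as E, has attribute Y, is in state V1, is light-sensitive, is labeled, is a catalyst, is in category J1.
Rules concluding "it has marker T": R7 needs "it is in category P1"; R23 needs "it is disposed as waste stream B" — none of these are established.

No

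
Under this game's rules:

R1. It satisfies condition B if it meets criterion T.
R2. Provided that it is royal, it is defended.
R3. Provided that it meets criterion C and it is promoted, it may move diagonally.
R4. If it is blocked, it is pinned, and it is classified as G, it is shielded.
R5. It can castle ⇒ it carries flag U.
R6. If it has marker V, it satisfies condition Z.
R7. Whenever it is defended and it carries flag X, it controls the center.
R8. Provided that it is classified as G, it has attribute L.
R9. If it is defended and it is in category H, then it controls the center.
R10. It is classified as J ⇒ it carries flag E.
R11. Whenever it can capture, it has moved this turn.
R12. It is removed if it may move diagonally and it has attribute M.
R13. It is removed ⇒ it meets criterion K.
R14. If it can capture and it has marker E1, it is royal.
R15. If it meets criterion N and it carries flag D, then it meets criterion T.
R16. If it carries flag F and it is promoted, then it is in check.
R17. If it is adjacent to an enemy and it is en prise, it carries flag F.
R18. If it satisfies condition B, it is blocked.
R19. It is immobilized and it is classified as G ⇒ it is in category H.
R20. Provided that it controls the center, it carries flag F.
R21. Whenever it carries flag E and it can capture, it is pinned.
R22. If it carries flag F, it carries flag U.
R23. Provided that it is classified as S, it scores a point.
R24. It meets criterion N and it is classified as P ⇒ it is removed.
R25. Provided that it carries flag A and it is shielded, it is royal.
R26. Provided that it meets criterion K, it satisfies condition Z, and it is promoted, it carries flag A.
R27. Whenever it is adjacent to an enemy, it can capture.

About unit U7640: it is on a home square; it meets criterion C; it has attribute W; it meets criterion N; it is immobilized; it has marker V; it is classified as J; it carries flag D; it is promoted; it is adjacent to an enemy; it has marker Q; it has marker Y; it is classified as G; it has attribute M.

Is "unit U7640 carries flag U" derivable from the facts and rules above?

Yes

By R3 (it meets criterion C, it is promoted): it may move diagonally.
By R6 (it has marker V): it satisfies condition Z.
By R10 (it is classified as J): it carries flag E.
By R12 (it may move diagonally, it has attribute M): it is removed.
By R13 (it is removed): it meets criterion K.
By R15 (it meets criterion N, it carries flag D): it meets criterion T.
By R19 (it is immobilized, it is classified as G): it is in category H.
By R26 (it meets criterion K, it satisfies condition Z, it is promoted): it carries flag A.
By R27 (it is adjacent to an enemy): it can capture.
By R1 (it meets criterion T): it satisfies condition B.
By R18 (it satisfies condition B): it is blocked.
By R21 (it carries flag E, it can capture): it is pinned.
By R4 (it is blocked, it is pinned, it is classified as G): it is shielded.
By R25 (it carries flag A, it is shielded): it is royal.
By R2 (it is royal): it is defended.
By R9 (it is defended, it is in category H): it controls the center.
By R20 (it controls the center): it carries flag F.
By R22 (it carries flag F): it carries flag U.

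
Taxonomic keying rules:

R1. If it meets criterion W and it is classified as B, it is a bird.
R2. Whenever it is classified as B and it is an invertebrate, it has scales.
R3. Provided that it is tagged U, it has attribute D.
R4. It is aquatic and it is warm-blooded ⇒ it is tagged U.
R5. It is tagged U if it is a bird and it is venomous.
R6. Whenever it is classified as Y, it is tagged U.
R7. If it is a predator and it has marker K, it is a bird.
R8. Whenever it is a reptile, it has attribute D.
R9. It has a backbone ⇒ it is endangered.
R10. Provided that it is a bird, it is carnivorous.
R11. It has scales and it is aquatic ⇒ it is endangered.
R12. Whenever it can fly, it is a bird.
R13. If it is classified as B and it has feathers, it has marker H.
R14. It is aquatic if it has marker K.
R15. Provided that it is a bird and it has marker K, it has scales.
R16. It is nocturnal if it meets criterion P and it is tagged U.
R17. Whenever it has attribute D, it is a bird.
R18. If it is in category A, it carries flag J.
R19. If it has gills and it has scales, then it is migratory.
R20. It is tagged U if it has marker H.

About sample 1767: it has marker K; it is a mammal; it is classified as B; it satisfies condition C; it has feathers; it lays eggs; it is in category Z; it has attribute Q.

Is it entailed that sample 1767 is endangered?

By R13 (it is classified as B, it has feathers): it has marker H.
By R14 (it has marker K): it is aquatic.
By R20 (it has marker H): it is tagged U.
By R3 (it is tagged U): it has attribute D.
By R17 (it has attribute D): it is a bird.
By R15 (it is a bird, it has marker K): it has scales.
By R11 (it has scales, it is aquatic): it is endangered.

Yes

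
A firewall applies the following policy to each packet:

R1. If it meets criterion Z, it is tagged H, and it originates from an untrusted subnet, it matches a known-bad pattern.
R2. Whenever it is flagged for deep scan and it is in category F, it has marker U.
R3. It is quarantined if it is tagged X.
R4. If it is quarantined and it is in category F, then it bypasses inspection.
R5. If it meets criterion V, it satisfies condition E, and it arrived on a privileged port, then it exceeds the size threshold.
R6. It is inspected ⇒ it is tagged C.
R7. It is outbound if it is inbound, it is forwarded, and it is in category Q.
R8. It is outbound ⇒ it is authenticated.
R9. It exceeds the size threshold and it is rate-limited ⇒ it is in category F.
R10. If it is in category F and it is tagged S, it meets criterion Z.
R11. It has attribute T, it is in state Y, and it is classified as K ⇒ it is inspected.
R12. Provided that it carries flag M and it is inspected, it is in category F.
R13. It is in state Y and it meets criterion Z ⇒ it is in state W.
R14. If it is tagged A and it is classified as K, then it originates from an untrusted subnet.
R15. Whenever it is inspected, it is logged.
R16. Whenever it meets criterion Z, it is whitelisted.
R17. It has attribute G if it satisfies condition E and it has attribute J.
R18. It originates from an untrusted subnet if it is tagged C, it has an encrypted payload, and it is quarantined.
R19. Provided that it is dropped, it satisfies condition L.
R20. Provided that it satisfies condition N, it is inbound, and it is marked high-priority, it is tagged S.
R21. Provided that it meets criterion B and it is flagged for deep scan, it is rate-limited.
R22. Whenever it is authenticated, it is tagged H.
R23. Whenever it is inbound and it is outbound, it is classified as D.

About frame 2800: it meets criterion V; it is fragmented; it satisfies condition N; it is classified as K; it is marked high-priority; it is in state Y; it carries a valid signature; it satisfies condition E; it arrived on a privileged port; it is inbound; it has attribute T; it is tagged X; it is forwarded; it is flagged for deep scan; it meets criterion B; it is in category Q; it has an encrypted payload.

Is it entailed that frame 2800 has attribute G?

Forward chaining from the given facts derives: is quarantined, exceeds the size threshold, is outbound, is authenticated, is inspected, is logged, is tagged S, is rate-limited, is tagged H, is classified as D, is tagged C, is in category F, meets criterion Z, is in state W, is whitelisted, originates from an untrusted subnet, matches a known-bad pattern, has marker U, bypasses inspection.
The only rule concluding "it has attribute G" is R17, which needs "it has attribute J"; that is never established.

No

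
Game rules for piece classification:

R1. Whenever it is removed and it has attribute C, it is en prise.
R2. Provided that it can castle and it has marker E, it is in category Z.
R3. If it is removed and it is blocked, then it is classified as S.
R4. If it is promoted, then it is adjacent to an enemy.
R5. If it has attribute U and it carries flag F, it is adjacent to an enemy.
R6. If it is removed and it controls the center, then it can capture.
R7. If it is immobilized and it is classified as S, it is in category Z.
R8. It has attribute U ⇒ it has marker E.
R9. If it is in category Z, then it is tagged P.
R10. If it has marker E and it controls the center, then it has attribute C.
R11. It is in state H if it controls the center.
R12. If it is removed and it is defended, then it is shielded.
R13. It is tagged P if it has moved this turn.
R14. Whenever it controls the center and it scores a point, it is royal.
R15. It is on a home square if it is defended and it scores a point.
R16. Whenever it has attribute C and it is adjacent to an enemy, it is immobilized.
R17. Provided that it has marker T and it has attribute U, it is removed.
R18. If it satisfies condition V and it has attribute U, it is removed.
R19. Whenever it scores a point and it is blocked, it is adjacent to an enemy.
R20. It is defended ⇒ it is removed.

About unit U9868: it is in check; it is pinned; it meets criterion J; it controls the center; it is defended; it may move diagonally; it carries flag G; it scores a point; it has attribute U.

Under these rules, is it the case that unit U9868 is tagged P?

Forward chaining from the given facts derives: has marker E, has attribute C, is in state H, is royal, is on a home square, is removed, is en prise, can capture, is shielded.
Rules concluding "it is tagged P": R9 needs "it is in category Z"; R13 needs "it has moved this turn" — none of these are established.

No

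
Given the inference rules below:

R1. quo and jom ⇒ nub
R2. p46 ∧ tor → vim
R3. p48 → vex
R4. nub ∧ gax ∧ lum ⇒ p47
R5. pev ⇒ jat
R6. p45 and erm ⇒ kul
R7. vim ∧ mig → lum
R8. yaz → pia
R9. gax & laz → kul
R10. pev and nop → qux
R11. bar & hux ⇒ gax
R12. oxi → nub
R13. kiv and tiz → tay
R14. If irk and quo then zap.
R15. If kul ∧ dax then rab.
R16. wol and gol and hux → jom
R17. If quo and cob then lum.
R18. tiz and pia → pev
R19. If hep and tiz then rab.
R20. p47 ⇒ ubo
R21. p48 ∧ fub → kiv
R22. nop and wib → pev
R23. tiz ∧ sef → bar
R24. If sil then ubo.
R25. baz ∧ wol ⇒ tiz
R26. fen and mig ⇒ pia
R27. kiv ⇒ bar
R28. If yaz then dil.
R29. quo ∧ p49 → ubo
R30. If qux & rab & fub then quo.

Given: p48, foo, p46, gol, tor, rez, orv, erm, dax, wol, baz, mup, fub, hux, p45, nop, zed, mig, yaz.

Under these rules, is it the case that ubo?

vim  (by R2: p46, tor)
kul  (by R6: p45, erm)
lum  (by R7: vim, mig)
pia  (by R8: yaz)
rab  (by R15: kul, dax)
jom  (by R16: wol, gol, hux)
kiv  (by R21: p48, fub)
tiz  (by R25: baz, wol)
bar  (by R27: kiv)
gax  (by R11: bar, hux)
pev  (by R18: tiz, pia)
qux  (by R10: pev, nop)
quo  (by R30: qux, rab, fub)
nub  (by R1: quo, jom)
p47  (by R4: nub, gax, lum)
ubo  (by R20: p47)

Yes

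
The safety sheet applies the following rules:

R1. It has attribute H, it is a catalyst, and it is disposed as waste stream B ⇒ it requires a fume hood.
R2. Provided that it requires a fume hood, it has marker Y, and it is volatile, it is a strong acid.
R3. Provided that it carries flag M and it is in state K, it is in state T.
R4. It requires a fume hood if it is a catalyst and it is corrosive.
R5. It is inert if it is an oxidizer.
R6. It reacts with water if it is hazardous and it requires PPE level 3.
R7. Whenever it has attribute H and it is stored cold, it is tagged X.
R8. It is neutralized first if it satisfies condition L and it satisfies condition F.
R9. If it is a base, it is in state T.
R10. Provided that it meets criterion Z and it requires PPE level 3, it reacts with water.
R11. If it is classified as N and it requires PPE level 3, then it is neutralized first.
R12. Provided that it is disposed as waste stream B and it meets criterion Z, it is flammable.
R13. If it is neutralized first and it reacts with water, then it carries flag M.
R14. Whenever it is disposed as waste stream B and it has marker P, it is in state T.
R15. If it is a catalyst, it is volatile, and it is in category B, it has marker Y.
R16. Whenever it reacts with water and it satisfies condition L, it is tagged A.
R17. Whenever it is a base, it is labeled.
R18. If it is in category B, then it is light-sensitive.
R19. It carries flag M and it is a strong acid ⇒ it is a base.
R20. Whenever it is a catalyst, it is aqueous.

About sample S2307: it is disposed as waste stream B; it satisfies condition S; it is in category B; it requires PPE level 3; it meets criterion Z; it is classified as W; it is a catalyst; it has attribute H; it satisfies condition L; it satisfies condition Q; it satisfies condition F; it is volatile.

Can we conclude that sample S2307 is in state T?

By R1 (it has attribute H, it is a catalyst, it is disposed as waste stream B): it requires a fume hood.
By R8 (it satisfies condition L, it satisfies condition F): it is neutralized first.
By R10 (it meets criterion Z, it requires PPE level 3): it reacts with water.
By R13 (it is neutralized first, it reacts with water): it carries flag M.
By R15 (it is a catalyst, it is volatile, it is in category B): it has marker Y.
By R2 (it requires a fume hood, it has marker Y, it is volatile): it is a strong acid.
By R19 (it carries flag M, it is a strong acid): it is a base.
By R9 (it is a base): it is in state T.

Yes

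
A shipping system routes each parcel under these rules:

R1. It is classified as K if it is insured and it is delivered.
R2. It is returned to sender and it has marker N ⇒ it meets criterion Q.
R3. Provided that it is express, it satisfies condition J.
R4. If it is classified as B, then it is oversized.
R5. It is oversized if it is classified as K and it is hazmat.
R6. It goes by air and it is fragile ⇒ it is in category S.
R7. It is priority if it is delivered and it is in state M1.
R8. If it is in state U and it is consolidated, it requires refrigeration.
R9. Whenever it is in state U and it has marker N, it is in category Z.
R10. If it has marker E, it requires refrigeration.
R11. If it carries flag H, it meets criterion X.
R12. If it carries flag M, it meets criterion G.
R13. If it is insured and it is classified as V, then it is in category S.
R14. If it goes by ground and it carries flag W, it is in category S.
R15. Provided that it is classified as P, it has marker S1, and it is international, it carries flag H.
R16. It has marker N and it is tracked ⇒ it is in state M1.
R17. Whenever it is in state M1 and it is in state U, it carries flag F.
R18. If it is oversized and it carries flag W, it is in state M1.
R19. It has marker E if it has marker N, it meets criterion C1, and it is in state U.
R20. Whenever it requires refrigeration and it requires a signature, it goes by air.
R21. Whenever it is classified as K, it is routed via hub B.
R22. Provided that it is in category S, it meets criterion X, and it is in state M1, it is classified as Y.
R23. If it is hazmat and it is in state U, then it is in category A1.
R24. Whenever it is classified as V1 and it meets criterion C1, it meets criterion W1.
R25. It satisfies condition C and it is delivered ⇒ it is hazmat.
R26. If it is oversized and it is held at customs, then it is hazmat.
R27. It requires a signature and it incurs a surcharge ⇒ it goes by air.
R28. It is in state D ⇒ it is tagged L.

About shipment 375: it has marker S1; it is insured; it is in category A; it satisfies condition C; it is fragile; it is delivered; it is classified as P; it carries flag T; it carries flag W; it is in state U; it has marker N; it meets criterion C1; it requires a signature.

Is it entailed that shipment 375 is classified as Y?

No

Forward chaining from the given facts derives: is classified as K, is in category Z, has marker E, is routed via hub B, is hazmat, is oversized, requires refrigeration, is in state M1, goes by air, is in category A1, is in category S, is priority, carries flag F.
The only rule concluding "it is classified as Y" is R22, which needs "it meets criterion X"; that is never established.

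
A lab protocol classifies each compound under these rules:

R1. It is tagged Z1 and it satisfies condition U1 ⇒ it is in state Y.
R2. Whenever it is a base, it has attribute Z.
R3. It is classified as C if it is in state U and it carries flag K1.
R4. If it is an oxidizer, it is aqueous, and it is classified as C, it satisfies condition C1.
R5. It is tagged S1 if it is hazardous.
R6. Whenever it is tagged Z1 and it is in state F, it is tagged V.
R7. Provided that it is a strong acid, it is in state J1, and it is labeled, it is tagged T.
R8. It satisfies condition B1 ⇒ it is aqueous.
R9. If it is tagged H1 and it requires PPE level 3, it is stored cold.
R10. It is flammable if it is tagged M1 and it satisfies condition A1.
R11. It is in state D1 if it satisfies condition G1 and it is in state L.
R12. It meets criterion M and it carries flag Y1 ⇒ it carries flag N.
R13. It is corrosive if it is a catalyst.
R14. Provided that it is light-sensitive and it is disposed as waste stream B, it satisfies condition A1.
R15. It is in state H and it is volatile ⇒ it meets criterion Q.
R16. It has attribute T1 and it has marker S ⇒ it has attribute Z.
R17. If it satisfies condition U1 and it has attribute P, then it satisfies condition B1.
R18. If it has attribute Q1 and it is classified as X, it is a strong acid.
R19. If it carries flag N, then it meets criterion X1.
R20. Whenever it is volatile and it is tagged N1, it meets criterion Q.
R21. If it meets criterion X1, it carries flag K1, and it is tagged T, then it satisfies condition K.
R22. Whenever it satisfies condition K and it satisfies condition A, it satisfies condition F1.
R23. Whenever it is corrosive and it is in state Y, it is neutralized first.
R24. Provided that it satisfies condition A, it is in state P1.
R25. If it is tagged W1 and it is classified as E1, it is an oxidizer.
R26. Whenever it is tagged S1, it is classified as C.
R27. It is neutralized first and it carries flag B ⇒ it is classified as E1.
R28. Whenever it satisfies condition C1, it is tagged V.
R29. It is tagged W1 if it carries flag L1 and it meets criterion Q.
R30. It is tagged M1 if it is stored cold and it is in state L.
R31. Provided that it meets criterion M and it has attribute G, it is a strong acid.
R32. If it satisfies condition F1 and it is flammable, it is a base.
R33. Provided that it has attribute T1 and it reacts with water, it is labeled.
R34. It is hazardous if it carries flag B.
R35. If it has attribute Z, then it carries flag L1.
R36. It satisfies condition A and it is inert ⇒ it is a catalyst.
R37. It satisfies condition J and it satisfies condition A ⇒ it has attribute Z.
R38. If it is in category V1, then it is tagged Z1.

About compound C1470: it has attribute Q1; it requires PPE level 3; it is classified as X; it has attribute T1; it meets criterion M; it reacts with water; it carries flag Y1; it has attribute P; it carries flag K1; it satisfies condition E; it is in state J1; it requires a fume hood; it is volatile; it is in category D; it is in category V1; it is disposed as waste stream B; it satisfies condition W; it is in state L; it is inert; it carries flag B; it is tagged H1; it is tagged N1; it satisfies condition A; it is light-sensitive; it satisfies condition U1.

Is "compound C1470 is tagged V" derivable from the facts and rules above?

By R9 (it is tagged H1, it requires PPE level 3): it is stored cold.
By R12 (it meets criterion M, it carries flag Y1): it carries flag N.
By R14 (it is light-sensitive, it is disposed as waste stream B): it satisfies condition A1.
By R17 (it satisfies condition U1, it has attribute P): it satisfies condition B1.
By R18 (it has attribute Q1, it is classified as X): it is a strong acid.
By R19 (it carries flag N): it meets criterion X1.
By R20 (it is volatile, it is tagged N1): it meets criterion Q.
By R30 (it is stored cold, it is in state L): it is tagged M1.
By R33 (it has attribute T1, it reacts with water): it is labeled.
By R34 (it carries flag B): it is hazardous.
By R36 (it satisfies condition A, it is inert): it is a catalyst.
By R38 (it is in category V1): it is tagged Z1.
By R1 (it is tagged Z1, it satisfies condition U1): it is in state Y.
By R5 (it is hazardous): it is tagged S1.
By R7 (it is a strong acid, it is in state J1, it is labeled): it is tagged T.
By R8 (it satisfies condition B1): it is aqueous.
By R10 (it is tagged M1, it satisfies condition A1): it is flammable.
By R13 (it is a catalyst): it is corrosive.
By R21 (it meets criterion X1, it carries flag K1, it is tagged T): it satisfies condition K.
By R22 (it satisfies condition K, it satisfies condition A): it satisfies condition F1.
By R23 (it is corrosive, it is in state Y): it is neutralized first.
By R26 (it is tagged S1): it is classified as C.
By R27 (it is neutralized first, it carries flag B): it is classified as E1.
By R32 (it satisfies condition F1, it is flammable): it is a base.
By R2 (it is a base): it has attribute Z.
By R35 (it has attribute Z): it carries flag L1.
By R29 (it carries flag L1, it meets criterion Q): it is tagged W1.
By R25 (it is tagged W1, it is classified as E1): it is an oxidizer.
By R4 (it is an oxidizer, it is aqueous, it is classified as C): it satisfies condition C1.
By R28 (it satisfies condition C1): it is tagged V.

Yes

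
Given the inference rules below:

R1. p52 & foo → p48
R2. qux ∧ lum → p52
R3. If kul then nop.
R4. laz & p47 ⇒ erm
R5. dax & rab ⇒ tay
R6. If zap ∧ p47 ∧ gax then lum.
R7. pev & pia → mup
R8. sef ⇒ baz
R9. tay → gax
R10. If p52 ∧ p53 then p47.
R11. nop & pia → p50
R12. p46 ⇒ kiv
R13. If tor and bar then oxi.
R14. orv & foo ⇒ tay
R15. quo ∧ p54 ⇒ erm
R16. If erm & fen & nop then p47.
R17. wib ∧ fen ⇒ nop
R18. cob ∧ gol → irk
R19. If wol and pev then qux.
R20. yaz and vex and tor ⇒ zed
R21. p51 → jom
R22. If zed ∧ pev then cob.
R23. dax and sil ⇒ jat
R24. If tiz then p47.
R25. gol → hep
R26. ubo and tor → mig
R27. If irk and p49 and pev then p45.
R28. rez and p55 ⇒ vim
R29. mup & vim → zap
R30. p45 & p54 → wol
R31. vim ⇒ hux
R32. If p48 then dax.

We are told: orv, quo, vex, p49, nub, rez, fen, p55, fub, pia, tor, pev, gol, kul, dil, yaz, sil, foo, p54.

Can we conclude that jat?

nop  (by R3: kul)
mup  (by R7: pev, pia)
tay  (by R14: orv, foo)
erm  (by R15: quo, p54)
p47  (by R16: erm, fen, nop)
zed  (by R20: yaz, vex, tor)
cob  (by R22: zed, pev)
vim  (by R28: rez, p55)
zap  (by R29: mup, vim)
gax  (by R9: tay)
irk  (by R18: cob, gol)
p45  (by R27: irk, p49, pev)
wol  (by R30: p45, p54)
lum  (by R6: zap, p47, gax)
qux  (by R19: wol, pev)
p52  (by R2: qux, lum)
p48  (by R1: p52, foo)
dax  (by R32: p48)
jat  (by R23: dax, sil)

Yes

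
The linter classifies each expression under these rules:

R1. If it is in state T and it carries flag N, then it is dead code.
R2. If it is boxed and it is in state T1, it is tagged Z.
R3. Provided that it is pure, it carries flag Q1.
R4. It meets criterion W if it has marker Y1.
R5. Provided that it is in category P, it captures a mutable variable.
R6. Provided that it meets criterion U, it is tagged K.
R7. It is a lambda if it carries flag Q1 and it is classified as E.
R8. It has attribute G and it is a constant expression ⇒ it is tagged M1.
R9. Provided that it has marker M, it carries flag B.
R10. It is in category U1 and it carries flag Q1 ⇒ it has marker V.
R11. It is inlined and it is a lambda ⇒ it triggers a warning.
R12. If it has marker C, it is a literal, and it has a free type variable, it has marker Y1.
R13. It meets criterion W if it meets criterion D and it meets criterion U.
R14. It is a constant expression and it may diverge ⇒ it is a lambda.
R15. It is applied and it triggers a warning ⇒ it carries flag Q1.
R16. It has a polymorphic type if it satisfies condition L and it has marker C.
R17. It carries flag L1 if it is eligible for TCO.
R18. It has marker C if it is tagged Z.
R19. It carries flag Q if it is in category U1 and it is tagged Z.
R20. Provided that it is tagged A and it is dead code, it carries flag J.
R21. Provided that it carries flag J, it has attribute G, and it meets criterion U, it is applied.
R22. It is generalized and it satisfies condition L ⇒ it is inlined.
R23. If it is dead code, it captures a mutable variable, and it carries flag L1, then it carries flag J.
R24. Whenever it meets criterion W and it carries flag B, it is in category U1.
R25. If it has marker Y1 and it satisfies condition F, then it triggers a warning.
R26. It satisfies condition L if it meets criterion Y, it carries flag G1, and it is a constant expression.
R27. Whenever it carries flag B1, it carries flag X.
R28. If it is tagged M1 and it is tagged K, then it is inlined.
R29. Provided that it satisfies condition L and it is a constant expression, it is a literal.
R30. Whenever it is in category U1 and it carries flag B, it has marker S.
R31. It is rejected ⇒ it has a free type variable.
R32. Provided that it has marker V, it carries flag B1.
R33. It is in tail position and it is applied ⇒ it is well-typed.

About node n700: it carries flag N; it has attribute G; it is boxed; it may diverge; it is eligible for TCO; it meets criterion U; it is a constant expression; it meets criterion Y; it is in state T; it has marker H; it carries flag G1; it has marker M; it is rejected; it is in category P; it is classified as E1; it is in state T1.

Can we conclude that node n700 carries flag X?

Yes

By R1 (it is in state T, it carries flag N): it is dead code.
By R2 (it is boxed, it is in state T1): it is tagged Z.
By R5 (it is in category P): it captures a mutable variable.
By R6 (it meets criterion U): it is tagged K.
By R8 (it has attribute G, it is a constant expression): it is tagged M1.
By R9 (it has marker M): it carries flag B.
By R14 (it is a constant expression, it may diverge): it is a lambda.
By R17 (it is eligible for TCO): it carries flag L1.
By R18 (it is tagged Z): it has marker C.
By R23 (it is dead code, it captures a mutable variable, it carries flag L1): it carries flag J.
By R26 (it meets criterion Y, it carries flag G1, it is a constant expression): it satisfies condition L.
By R28 (it is tagged M1, it is tagged K): it is inlined.
By R29 (it satisfies condition L, it is a constant expression): it is a literal.
By R31 (it is rejected): it has a free type variable.
By R11 (it is inlined, it is a lambda): it triggers a warning.
By R12 (it has marker C, it is a literal, it has a free type variable): it has marker Y1.
By R21 (it carries flag J, it has attribute G, it meets criterion U): it is applied.
By R4 (it has marker Y1): it meets criterion W.
By R15 (it is applied, it triggers a warning): it carries flag Q1.
By R24 (it meets criterion W, it carries flag B): it is in category U1.
By R10 (it is in category U1, it carries flag Q1): it has marker V.
By R32 (it has marker V): it carries flag B1.
By R27 (it carries flag B1): it carries flag X.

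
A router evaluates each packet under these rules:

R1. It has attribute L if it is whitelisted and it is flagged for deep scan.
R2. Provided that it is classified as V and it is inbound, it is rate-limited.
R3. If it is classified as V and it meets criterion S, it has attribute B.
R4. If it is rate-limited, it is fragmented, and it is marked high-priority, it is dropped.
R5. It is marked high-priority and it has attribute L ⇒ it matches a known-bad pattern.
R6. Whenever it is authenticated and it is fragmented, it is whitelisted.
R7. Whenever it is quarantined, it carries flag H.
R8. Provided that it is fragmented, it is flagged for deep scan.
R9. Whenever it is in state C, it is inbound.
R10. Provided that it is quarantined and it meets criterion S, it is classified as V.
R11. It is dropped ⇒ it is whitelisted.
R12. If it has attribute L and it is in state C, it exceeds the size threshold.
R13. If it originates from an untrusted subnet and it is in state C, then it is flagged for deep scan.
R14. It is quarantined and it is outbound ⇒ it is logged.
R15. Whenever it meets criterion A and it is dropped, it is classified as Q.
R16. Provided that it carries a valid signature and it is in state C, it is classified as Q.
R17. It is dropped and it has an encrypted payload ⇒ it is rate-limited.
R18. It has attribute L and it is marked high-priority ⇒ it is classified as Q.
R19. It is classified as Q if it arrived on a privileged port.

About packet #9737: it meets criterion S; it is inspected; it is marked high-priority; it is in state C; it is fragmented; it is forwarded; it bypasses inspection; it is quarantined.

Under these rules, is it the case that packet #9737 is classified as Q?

By R8 (it is fragmented): it is flagged for deep scan.
By R9 (it is in state C): it is inbound.
By R10 (it is quarantined, it meets criterion S): it is classified as V.
By R2 (it is classified as V, it is inbound): it is rate-limited.
By R4 (it is rate-limited, it is fragmented, it is marked high-priority): it is dropped.
By R11 (it is dropped): it is whitelisted.
By R1 (it is whitelisted, it is flagged for deep scan): it has attribute L.
By R18 (it has attribute L, it is marked high-priority): it is classified as Q.

Yes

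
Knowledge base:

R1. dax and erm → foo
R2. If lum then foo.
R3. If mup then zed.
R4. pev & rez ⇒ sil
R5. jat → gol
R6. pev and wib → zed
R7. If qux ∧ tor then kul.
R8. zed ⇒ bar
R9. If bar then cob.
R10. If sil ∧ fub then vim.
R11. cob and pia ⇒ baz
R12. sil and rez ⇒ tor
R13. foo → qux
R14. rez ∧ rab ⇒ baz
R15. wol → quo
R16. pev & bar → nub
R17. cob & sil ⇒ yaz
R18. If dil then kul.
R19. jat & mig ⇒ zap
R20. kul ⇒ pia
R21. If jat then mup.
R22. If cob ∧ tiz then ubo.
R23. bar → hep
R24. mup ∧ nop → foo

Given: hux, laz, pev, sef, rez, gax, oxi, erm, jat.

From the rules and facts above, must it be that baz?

No

Forward chaining from the given facts derives: sil, gol, tor, mup, zed, bar, cob, nub, yaz, hep.
Rules concluding baz: R11 needs pia; R14 needs rab — none of these are established.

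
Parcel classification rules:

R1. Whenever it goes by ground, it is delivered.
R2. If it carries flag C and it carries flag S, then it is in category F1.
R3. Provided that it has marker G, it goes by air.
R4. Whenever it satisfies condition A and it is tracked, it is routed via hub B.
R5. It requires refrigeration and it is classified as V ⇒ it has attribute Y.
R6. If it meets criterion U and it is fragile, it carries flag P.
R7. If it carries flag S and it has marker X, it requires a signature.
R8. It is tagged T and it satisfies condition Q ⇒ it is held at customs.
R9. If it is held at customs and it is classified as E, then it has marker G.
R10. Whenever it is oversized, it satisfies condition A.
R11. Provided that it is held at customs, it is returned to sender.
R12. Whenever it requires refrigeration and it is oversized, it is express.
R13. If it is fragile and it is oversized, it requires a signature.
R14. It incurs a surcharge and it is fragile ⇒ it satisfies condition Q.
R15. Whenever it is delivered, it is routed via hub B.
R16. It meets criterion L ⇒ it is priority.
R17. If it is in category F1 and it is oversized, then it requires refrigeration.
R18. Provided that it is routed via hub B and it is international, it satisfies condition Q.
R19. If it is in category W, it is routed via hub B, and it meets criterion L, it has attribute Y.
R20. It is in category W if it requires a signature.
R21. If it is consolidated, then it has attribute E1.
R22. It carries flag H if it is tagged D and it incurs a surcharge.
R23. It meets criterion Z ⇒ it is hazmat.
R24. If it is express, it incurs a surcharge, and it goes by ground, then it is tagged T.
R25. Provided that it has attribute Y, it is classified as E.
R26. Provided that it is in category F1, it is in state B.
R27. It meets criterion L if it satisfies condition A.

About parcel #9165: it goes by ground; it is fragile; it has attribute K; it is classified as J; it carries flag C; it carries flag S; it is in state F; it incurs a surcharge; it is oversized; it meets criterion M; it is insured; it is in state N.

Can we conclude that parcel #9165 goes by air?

By R1 (it goes by ground): it is delivered.
By R2 (it carries flag C, it carries flag S): it is in category F1.
By R10 (it is oversized): it satisfies condition A.
By R13 (it is fragile, it is oversized): it requires a signature.
By R14 (it incurs a surcharge, it is fragile): it satisfies condition Q.
By R15 (it is delivered): it is routed via hub B.
By R17 (it is in category F1, it is oversized): it requires refrigeration.
By R20 (it requires a signature): it is in category W.
By R27 (it satisfies condition A): it meets criterion L.
By R12 (it requires refrigeration, it is oversized): it is express.
By R19 (it is in category W, it is routed via hub B, it meets criterion L): it has attribute Y.
By R24 (it is express, it incurs a surcharge, it goes by ground): it is tagged T.
By R25 (it has attribute Y): it is classified as E.
By R8 (it is tagged T, it satisfies condition Q): it is held at customs.
By R9 (it is held at customs, it is classified as E): it has marker G.
By R3 (it has marker G): it goes by air.

Yes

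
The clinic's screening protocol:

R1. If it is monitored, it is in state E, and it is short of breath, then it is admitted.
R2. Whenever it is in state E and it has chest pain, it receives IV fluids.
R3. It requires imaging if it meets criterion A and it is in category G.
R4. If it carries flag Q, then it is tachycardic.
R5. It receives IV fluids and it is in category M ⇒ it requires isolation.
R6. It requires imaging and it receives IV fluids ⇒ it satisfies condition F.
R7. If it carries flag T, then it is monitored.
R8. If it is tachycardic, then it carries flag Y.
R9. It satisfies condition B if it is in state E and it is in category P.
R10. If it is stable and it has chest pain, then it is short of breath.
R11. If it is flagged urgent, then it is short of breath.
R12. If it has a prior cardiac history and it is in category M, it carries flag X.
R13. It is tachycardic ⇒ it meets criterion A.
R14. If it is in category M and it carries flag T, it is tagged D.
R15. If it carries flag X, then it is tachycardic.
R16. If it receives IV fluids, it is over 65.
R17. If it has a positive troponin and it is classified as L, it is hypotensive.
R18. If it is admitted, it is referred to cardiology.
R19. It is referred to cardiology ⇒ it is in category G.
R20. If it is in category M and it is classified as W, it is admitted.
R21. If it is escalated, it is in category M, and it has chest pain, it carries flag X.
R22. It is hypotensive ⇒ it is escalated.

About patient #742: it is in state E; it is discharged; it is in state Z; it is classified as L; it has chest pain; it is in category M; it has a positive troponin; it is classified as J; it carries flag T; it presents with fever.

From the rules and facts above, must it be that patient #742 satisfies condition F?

No

Forward chaining from the given facts derives: receives IV fluids, requires isolation, is monitored, is tagged D, is over 65, is hypotensive, is escalated, carries flag X, is tachycardic, carries flag Y, meets criterion A.
The only rule concluding "it satisfies condition F" is R6, which needs "it requires imaging"; that is never established.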